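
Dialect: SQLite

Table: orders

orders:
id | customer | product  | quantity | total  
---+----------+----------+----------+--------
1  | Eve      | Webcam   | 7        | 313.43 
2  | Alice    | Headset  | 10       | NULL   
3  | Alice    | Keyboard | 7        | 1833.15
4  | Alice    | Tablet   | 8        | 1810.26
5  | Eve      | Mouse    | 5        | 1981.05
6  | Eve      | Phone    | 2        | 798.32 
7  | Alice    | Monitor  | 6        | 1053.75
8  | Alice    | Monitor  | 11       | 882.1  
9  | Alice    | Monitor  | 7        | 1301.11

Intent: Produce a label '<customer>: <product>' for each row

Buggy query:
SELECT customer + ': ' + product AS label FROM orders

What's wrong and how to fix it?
Bug: '+' is numeric addition; on text columns SQLite converts them to 0 instead of concatenating

Fix: Replace + with || to concatenate text

Corrected query:
SELECT customer || ': ' || product AS label FROM orders

Result:
label          
---------------
Eve: Webcam    
Alice: Headset 
Alice: Keyboard
Alice: Tablet  
Eve: Mouse     
Eve: Phone     
Alice: Monitor 
Alice: Monitor 
Alice: Monitor 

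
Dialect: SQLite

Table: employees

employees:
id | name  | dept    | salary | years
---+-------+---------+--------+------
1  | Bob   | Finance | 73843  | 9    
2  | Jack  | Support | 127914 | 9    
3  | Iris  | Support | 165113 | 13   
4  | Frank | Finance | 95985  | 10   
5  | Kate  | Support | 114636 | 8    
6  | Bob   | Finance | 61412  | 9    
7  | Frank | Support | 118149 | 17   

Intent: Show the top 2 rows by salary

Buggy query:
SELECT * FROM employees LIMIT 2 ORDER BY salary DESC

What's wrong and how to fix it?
Bug: ORDER BY cannot follow LIMIT; LIMIT is the final clause

Fix: Sort with ORDER BY, then apply LIMIT

Corrected query:
SELECT * FROM employees ORDER BY salary DESC LIMIT 2

Result:
id | name | dept    | salary | years
---+------+---------+--------+------
3  | Iris | Support | 165113 | 13   
2  | Jack | Support | 127914 | 9    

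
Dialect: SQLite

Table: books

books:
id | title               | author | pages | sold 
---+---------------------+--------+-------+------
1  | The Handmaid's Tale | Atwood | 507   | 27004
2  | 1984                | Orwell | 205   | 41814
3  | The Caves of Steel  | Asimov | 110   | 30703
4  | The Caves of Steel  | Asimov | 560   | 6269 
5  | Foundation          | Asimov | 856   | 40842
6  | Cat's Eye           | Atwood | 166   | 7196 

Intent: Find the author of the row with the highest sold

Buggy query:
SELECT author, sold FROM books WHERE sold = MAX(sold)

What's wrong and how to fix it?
Bug: WHERE is evaluated per row; an aggregate over the whole table isn't defined there

Fix: Use a subquery: WHERE sold = (SELECT MAX(sold) FROM books)

Corrected query:
SELECT author, sold FROM books WHERE sold = (SELECT MAX(sold) FROM books)

Result:
author | sold 
-------+------
Orwell | 41814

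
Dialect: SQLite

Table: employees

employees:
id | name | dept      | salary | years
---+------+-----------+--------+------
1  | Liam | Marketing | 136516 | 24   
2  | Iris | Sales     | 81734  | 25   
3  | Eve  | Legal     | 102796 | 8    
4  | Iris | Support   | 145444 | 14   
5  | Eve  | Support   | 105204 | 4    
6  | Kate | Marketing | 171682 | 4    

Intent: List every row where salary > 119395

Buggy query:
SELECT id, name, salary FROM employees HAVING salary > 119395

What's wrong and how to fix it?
Bug: This is a non-aggregate query (no GROUP BY, no aggregates), so in SQLite the HAVING clause is invalid here; a row-level condition belongs in WHERE

Fix: Use WHERE for row-level filtering

Corrected query:
SELECT id, name, salary FROM employees WHERE salary > 119395

Result:
id | name | salary
---+------+-------
1  | Liam | 136516
4  | Iris | 145444
6  | Kate | 171682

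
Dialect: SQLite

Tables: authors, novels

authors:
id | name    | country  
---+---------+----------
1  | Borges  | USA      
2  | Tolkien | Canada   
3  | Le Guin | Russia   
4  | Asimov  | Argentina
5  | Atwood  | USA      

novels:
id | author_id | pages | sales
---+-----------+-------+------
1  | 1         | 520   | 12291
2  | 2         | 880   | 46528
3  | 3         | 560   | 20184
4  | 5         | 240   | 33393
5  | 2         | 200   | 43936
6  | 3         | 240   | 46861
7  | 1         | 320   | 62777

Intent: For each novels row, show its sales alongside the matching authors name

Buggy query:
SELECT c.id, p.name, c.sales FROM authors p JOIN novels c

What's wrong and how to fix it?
Bug: Missing join condition: each novels row is matched to all authors rows instead of just its own

Fix: Add ON c.author_id = p.id to the JOIN

Corrected query:
SELECT c.id, p.name, c.sales FROM authors p JOIN novels c ON c.author_id = p.id

Result:
id | name    | sales
---+---------+------
1  | Borges  | 12291
2  | Tolkien | 46528
3  | Le Guin | 20184
4  | Atwood  | 33393
5  | Tolkien | 43936
6  | Le Guin | 46861
7  | Borges  | 62777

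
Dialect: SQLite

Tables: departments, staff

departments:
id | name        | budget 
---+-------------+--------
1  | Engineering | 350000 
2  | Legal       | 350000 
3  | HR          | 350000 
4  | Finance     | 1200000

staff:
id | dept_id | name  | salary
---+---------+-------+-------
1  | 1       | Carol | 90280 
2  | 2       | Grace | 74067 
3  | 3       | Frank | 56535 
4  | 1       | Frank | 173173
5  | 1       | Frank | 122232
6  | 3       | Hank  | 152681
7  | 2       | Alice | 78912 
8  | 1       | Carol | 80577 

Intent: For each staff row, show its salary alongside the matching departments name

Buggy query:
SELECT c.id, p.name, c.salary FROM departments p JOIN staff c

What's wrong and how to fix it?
Bug: Missing join condition: each staff row is matched to all departments rows instead of just its own

Fix: Specify the join condition linking the foreign key to the parent id

Corrected query:
SELECT c.id, p.name, c.salary FROM departments p JOIN staff c ON c.dept_id = p.id

Result:
id | name        | salary
---+-------------+-------
1  | Engineering | 90280 
2  | Legal       | 74067 
3  | HR          | 56535 
4  | Engineering | 173173
5  | Engineering | 122232
6  | HR          | 152681
7  | Legal       | 78912 
8  | Engineering | 80577 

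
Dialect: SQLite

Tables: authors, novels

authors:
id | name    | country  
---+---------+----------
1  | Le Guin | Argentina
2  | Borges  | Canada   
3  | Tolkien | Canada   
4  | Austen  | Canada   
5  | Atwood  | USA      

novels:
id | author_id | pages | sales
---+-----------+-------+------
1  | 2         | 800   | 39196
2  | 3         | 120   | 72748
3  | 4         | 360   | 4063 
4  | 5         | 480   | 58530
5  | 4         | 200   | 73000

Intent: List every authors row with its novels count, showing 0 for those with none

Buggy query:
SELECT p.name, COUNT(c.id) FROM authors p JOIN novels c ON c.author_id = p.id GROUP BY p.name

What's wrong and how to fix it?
Bug: INNER JOIN drops authors rows that have no matching novels rows

Fix: Switch to LEFT JOIN to retain unmatched parent rows

Corrected query:
SELECT p.name, COUNT(c.id) FROM authors p LEFT JOIN novels c ON c.author_id = p.id GROUP BY p.name

Result:
name    | COUNT(c.id)
--------+------------
Atwood  | 1          
Austen  | 2          
Borges  | 1          
Le Guin | 0          
Tolkien | 1          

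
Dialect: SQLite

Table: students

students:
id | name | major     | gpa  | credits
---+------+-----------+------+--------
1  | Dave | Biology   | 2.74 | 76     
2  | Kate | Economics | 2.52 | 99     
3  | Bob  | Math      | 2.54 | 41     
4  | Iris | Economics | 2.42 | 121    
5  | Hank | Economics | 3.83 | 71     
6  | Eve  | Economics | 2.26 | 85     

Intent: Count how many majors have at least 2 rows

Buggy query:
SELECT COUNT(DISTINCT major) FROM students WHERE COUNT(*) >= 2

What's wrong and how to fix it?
Bug: WHERE filters individual rows, not groups, so a group-level COUNT is invalid there

Fix: Group first with HAVING COUNT(*) >= 2, then COUNT the resulting groups

Corrected query:
SELECT COUNT(*) FROM (SELECT major FROM students GROUP BY major HAVING COUNT(*) >= 2)

Result:
COUNT(*)
--------
1       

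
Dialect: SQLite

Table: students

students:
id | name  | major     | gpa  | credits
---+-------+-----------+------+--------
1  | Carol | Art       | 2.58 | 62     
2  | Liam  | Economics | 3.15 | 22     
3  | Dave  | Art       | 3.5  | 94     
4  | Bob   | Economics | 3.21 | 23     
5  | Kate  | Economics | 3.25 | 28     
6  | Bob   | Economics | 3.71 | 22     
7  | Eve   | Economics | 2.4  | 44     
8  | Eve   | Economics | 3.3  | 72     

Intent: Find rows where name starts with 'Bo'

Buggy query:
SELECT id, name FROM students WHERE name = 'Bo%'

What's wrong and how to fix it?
Bug: '=' compares the literal string including the % character; pattern matching needs LIKE

Fix: Replace '=' with LIKE so 'Bo%' is treated as a pattern

Corrected query:
SELECT id, name FROM students WHERE name LIKE 'Bo%'

Result:
id | name
---+-----
4  | Bob 
6  | Bob 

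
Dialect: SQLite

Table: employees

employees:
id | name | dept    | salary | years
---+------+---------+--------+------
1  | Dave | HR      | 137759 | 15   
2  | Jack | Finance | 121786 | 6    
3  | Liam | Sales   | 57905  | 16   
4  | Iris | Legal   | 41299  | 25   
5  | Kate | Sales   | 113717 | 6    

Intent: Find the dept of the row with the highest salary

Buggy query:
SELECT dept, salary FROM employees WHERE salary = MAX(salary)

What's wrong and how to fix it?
Bug: MAX(salary) is an aggregate and cannot be used directly in WHERE

Fix: Wrap MAX in a scalar subquery so WHERE compares against a single value

Corrected query:
SELECT dept, salary FROM employees WHERE salary = (SELECT MAX(salary) FROM employees)

Result:
dept | salary
-----+-------
HR   | 137759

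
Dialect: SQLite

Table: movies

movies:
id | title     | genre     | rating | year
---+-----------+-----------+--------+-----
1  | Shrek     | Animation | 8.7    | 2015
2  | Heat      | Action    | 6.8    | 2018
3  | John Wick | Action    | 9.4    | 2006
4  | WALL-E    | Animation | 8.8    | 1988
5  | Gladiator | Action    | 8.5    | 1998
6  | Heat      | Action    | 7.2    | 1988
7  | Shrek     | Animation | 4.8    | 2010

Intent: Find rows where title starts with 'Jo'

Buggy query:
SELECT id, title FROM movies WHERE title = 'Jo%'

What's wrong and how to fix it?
Bug: '=' compares the literal string including the % character; pattern matching needs LIKE

Fix: Use LIKE for wildcard pattern matching

Corrected query:
SELECT id, title FROM movies WHERE title LIKE 'Jo%'

Result:
id | title    
---+----------
3  | John Wick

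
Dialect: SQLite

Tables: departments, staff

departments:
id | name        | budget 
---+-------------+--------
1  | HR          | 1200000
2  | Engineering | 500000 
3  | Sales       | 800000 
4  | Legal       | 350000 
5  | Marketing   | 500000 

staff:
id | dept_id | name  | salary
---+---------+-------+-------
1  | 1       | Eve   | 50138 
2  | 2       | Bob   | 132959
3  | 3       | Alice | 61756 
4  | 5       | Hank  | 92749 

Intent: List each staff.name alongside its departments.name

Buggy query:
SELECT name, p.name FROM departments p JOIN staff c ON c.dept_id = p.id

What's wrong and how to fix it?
Bug: Both tables have a 'name' column; the unqualified reference is ambiguous

Fix: Prefix ambiguous columns with the table alias

Corrected query:
SELECT c.name, p.name FROM departments p JOIN staff c ON c.dept_id = p.id

Result:
name  | name       
------+------------
Eve   | HR         
Bob   | Engineering
Alice | Sales      
Hank  | Marketing  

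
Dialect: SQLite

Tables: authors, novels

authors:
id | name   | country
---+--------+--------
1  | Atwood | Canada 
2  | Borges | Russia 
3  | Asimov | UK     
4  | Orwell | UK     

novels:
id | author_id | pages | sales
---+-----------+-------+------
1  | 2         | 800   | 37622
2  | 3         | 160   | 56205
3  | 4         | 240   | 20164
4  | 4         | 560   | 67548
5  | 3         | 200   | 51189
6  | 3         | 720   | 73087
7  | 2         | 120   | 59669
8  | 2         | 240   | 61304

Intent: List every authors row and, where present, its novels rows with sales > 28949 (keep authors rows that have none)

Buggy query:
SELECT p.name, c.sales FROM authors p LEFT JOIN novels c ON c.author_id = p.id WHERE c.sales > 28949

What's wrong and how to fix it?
Bug: A WHERE condition on the right-hand table after LEFT JOIN drops unmatched parents

Fix: Move the right-table condition into the ON clause so unmatched parents are kept

Corrected query:
SELECT p.name, c.sales FROM authors p LEFT JOIN novels c ON c.author_id = p.id AND c.sales > 28949

Result:
name   | sales
-------+------
Atwood | NULL 
Borges | 37622
Borges | 59669
Borges | 61304
Asimov | 51189
Asimov | 56205
Asimov | 73087
Orwell | 67548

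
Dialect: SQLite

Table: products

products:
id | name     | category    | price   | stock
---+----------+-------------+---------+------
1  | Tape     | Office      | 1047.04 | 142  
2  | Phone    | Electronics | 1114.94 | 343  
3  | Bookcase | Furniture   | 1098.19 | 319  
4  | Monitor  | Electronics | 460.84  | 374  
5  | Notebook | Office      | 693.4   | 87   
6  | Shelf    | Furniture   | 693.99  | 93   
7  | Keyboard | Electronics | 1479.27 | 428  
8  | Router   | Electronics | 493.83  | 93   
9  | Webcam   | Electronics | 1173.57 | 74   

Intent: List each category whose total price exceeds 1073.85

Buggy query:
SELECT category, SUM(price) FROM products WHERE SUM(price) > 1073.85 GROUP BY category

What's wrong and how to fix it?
Bug: WHERE runs before GROUP BY, so aggregates aren't available there

Fix: Use HAVING (which filters groups after aggregation) instead of WHERE

Corrected query:
SELECT category, SUM(price) FROM products GROUP BY category HAVING SUM(price) > 1073.85

Result:
category    | SUM(price)
------------+-----------
Electronics | 4722.45   
Furniture   | 1792.18   
Office      | 1740.44   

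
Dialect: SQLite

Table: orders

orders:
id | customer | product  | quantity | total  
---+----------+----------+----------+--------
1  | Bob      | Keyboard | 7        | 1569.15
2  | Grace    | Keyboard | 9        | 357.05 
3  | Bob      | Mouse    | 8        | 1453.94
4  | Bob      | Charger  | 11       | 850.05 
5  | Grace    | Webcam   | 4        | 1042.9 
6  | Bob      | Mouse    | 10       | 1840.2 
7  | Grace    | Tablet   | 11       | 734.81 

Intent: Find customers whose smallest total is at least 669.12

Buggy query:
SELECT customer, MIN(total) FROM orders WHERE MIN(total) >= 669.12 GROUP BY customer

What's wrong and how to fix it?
Bug: Aggregates like MIN are computed per group after WHERE runs

Fix: Use HAVING for the per-group MIN condition

Corrected query:
SELECT customer, MIN(total) FROM orders GROUP BY customer HAVING MIN(total) >= 669.12

Result:
customer | MIN(total)
---------+-----------
Bob      | 850.05    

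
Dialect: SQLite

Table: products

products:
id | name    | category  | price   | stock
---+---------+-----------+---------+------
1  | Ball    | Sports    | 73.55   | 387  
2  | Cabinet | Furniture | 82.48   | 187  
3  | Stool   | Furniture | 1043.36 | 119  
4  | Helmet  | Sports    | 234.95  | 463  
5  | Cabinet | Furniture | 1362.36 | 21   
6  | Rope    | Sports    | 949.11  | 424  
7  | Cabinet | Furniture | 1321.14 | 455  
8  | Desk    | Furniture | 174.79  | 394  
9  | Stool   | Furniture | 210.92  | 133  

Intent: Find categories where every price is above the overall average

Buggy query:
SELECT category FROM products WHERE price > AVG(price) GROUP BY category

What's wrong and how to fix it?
Bug: AVG() is an aggregate; it can't sit directly in WHERE

Fix: Use a subquery for AVG and a HAVING MIN(...) filter so the condition holds for every row in the group

Corrected query:
SELECT category FROM products GROUP BY category HAVING MIN(price) > (SELECT AVG(price) FROM products)

Result:
(no rows)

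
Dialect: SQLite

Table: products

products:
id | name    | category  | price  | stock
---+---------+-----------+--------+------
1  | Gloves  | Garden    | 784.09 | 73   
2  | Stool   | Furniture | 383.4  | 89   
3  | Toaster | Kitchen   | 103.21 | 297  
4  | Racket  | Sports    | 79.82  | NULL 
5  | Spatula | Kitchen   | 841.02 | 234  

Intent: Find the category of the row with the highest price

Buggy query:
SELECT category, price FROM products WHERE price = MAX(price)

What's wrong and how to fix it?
Bug: MAX(price) is an aggregate and cannot be used directly in WHERE

Fix: Use a subquery: WHERE price = (SELECT MAX(price) FROM products)

Corrected query:
SELECT category, price FROM products WHERE price = (SELECT MAX(price) FROM products)

Result:
category | price 
---------+-------
Kitchen  | 841.02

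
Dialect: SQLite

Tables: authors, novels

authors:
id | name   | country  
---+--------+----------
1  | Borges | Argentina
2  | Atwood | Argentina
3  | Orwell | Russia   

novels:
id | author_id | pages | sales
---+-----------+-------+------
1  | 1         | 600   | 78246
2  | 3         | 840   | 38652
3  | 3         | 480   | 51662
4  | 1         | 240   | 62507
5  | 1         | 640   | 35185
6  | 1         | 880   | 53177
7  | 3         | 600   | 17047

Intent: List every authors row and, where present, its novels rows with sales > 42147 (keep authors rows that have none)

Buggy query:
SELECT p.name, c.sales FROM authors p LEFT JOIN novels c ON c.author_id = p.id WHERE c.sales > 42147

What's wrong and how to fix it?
Bug: A WHERE condition on the right-hand table after LEFT JOIN drops unmatched parents

Fix: Move the right-table condition into the ON clause so unmatched parents are kept

Corrected query:
SELECT p.name, c.sales FROM authors p LEFT JOIN novels c ON c.author_id = p.id AND c.sales > 42147

Result:
name   | sales
-------+------
Borges | 53177
Borges | 62507
Borges | 78246
Atwood | NULL 
Orwell | 51662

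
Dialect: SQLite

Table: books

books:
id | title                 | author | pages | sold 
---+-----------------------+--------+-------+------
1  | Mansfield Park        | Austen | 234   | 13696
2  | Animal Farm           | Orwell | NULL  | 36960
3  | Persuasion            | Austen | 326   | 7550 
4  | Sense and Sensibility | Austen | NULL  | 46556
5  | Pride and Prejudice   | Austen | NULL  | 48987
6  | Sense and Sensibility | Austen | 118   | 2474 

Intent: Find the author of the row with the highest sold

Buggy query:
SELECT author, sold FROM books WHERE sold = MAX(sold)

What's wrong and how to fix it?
Bug: WHERE is evaluated per row; an aggregate over the whole table isn't defined there

Fix: Wrap MAX in a scalar subquery so WHERE compares against a single value

Corrected query:
SELECT author, sold FROM books WHERE sold = (SELECT MAX(sold) FROM books)

Result:
author | sold 
-------+------
Austen | 48987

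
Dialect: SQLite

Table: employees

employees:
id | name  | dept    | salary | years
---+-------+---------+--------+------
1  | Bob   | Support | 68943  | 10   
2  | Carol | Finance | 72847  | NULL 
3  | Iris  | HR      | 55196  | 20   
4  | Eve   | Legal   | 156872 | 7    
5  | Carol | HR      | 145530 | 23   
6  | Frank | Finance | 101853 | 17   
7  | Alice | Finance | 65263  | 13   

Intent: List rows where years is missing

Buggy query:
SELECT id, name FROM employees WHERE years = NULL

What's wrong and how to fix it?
Bug: '= NULL' is always unknown in SQL three-valued logic, so no rows match

Fix: Replace '= NULL' with 'IS NULL'

Corrected query:
SELECT id, name FROM employees WHERE years IS NULL

Result:
id | name 
---+------
2  | Carol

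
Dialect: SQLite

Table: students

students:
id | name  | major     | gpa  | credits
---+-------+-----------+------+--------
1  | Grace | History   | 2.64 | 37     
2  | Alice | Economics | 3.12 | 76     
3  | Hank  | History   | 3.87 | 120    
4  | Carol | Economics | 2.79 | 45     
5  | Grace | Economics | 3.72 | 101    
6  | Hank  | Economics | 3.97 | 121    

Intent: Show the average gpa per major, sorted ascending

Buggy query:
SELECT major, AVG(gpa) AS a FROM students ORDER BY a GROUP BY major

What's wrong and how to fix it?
Bug: ORDER BY appears before GROUP BY; SQL clause order requires GROUP BY first

Fix: Move ORDER BY to the end, after GROUP BY

Corrected query:
SELECT major, AVG(gpa) AS a FROM students GROUP BY major ORDER BY a

Result:
major     | a    
----------+------
History   | 3.255
Economics | 3.4  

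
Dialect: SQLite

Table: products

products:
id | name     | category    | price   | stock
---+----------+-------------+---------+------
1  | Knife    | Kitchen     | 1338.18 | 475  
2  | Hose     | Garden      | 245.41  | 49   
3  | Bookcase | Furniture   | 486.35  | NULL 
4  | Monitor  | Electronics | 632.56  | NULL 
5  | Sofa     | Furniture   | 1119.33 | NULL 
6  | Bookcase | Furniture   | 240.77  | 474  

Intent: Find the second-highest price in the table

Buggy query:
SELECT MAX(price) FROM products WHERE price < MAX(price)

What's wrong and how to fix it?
Bug: The inner MAX is an aggregate inside WHERE, which is not allowed

Fix: Compute the overall MAX in a subquery, then take MAX of rows below it

Corrected query:
SELECT MAX(price) FROM products WHERE price < (SELECT MAX(price) FROM products)

Result:
MAX(price)
----------
1119.33   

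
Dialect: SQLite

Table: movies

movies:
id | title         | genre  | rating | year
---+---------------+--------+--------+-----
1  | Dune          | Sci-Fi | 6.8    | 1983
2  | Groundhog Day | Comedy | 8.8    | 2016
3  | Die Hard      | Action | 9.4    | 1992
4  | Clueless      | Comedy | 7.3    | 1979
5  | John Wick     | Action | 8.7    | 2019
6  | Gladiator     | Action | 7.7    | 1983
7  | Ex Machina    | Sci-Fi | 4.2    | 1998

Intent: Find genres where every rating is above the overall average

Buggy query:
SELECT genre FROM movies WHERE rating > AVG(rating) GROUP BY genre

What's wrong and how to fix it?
Bug: AVG() is an aggregate; it can't sit directly in WHERE

Fix: Use a subquery for AVG and a HAVING MIN(...) filter so the condition holds for every row in the group

Corrected query:
SELECT genre FROM movies GROUP BY genre HAVING MIN(rating) > (SELECT AVG(rating) FROM movies)

Result:
genre 
------
Action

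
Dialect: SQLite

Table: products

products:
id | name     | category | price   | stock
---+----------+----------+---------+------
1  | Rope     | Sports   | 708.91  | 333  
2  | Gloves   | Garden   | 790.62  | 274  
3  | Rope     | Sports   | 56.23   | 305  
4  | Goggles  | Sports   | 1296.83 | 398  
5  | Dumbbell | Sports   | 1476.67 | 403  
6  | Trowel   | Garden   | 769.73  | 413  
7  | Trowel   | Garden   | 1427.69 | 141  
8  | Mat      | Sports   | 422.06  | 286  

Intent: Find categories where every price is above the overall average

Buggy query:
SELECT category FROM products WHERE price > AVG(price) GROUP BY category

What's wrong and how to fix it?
Bug: AVG() is an aggregate; it can't sit directly in WHERE

Fix: Compute the overall average in a scalar subquery and compare each group's MIN against it in HAVING

Corrected query:
SELECT category FROM products GROUP BY category HAVING MIN(price) > (SELECT AVG(price) FROM products)

Result:
(no rows)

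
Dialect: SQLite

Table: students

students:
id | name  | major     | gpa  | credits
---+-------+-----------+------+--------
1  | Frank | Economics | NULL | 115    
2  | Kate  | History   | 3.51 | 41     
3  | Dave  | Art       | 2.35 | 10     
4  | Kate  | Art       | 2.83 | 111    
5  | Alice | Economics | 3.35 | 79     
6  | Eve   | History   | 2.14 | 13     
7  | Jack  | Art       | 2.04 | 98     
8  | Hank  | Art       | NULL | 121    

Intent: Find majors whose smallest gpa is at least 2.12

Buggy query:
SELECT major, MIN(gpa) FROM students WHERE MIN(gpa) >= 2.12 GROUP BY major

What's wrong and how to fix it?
Bug: MIN() in WHERE is a misuse of aggregate

Fix: Use HAVING for the per-group MIN condition

Corrected query:
SELECT major, MIN(gpa) FROM students GROUP BY major HAVING MIN(gpa) >= 2.12

Result:
major     | MIN(gpa)
----------+---------
Economics | 3.35    
History   | 2.14    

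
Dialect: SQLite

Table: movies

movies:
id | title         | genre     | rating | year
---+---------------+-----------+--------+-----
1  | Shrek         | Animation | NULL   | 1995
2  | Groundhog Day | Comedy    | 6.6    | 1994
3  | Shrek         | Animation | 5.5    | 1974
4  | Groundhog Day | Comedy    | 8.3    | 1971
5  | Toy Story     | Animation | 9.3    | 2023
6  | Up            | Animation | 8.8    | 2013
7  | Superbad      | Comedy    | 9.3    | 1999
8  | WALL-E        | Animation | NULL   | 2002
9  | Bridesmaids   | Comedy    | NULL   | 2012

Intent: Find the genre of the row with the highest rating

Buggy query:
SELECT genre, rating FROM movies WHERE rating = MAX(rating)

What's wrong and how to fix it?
Bug: MAX(rating) is an aggregate and cannot be used directly in WHERE

Fix: Use a subquery: WHERE rating = (SELECT MAX(rating) FROM movies)

Corrected query:
SELECT genre, rating FROM movies WHERE rating = (SELECT MAX(rating) FROM movies)

Result:
genre     | rating
----------+-------
Animation | 9.3   
Comedy    | 9.3   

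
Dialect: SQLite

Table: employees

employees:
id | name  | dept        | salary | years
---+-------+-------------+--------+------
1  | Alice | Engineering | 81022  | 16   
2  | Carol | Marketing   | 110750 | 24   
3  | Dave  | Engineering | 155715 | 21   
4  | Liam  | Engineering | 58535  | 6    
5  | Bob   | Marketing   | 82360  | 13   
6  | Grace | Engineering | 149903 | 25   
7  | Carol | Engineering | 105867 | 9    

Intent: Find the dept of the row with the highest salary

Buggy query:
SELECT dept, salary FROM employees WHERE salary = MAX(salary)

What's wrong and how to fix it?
Bug: WHERE is evaluated per row; an aggregate over the whole table isn't defined there

Fix: Use a subquery: WHERE salary = (SELECT MAX(salary) FROM employees)

Corrected query:
SELECT dept, salary FROM employees WHERE salary = (SELECT MAX(salary) FROM employees)

Result:
dept        | salary
------------+-------
Engineering | 155715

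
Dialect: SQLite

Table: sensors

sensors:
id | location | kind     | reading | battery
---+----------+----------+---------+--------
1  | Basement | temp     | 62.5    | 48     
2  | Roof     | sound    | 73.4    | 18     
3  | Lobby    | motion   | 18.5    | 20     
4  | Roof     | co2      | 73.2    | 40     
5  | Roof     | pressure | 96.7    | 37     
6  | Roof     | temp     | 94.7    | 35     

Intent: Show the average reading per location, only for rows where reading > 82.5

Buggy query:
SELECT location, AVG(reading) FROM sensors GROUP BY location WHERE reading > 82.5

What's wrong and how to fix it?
Bug: WHERE cannot follow GROUP BY

Fix: Move the WHERE clause before GROUP BY

Corrected query:
SELECT location, AVG(reading) FROM sensors WHERE reading > 82.5 GROUP BY location

Result:
location | AVG(reading)
---------+-------------
Roof     | 95.7        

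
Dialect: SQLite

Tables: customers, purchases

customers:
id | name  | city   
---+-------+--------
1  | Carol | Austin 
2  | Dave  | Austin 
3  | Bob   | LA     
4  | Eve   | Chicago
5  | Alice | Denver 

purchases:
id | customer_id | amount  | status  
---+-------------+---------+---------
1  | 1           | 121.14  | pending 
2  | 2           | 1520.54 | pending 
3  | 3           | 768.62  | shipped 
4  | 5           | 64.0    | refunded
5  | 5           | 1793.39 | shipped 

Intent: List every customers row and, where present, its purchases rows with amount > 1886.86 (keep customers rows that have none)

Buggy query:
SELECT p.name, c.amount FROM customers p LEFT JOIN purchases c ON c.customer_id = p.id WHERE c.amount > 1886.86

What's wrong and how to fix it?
Bug: A WHERE condition on the right-hand table after LEFT JOIN drops unmatched parents

Fix: Put 'c.amount > 1886.86' in the JOIN's ON clause instead of WHERE

Corrected query:
SELECT p.name, c.amount FROM customers p LEFT JOIN purchases c ON c.customer_id = p.id AND c.amount > 1886.86

Result:
name  | amount
------+-------
Carol | NULL  
Dave  | NULL  
Bob   | NULL  
Eve   | NULL  
Alice | NULL  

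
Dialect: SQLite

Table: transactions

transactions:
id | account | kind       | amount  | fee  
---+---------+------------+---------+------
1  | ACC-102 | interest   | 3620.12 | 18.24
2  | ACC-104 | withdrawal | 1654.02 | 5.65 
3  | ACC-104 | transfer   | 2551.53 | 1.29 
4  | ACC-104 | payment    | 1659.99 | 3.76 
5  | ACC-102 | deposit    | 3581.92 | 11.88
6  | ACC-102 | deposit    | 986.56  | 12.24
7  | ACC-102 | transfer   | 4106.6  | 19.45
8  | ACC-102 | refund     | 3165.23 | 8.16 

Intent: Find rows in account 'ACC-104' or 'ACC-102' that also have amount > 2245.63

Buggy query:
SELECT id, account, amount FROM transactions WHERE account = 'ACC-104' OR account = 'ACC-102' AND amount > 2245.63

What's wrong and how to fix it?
Bug: AND binds tighter than OR, so this parses as account = 'ACC-104' OR (account = 'ACC-102' AND amount > 2245.63)

Fix: Group the OR with parentheses (or use IN), then AND the threshold

Corrected query:
SELECT id, account, amount FROM transactions WHERE (account = 'ACC-104' OR account = 'ACC-102') AND amount > 2245.63

Result:
id | account | amount 
---+---------+--------
1  | ACC-102 | 3620.12
3  | ACC-104 | 2551.53
5  | ACC-102 | 3581.92
7  | ACC-102 | 4106.6 
8  | ACC-102 | 3165.23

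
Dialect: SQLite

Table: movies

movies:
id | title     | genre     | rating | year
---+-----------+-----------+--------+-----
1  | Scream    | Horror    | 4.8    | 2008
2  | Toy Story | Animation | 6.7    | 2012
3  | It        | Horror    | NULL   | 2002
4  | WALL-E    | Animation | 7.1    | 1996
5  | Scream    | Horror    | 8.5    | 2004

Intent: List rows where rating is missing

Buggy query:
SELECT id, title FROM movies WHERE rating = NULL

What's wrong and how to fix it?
Bug: '= NULL' is always unknown in SQL three-valued logic, so no rows match

Fix: Replace '= NULL' with 'IS NULL'

Corrected query:
SELECT id, title FROM movies WHERE rating IS NULL

Result:
id | title
---+------
3  | It   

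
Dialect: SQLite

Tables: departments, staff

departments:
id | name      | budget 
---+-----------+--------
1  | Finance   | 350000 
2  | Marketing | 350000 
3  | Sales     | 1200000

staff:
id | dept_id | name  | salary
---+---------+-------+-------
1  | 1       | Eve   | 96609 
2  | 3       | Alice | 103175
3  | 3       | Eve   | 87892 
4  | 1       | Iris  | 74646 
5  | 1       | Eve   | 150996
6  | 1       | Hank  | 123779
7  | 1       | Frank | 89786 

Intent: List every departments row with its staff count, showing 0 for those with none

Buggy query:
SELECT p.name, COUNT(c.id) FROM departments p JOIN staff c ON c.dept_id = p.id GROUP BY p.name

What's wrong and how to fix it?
Bug: An inner join excludes parents with zero children

Fix: Use LEFT JOIN so parents without children still appear (COUNT(c.id) gives 0)

Corrected query:
SELECT p.name, COUNT(c.id) FROM departments p LEFT JOIN staff c ON c.dept_id = p.id GROUP BY p.name

Result:
name      | COUNT(c.id)
----------+------------
Finance   | 5          
Marketing | 0          
Sales     | 2          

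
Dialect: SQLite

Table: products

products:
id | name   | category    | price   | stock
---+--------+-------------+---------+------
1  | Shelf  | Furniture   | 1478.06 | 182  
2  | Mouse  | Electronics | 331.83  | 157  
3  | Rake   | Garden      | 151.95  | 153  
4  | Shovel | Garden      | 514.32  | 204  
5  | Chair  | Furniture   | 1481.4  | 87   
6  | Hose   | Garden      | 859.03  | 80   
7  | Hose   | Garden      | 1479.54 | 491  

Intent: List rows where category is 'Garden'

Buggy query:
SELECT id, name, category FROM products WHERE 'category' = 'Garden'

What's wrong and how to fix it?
Bug: 'category' in single quotes is a string literal, not the column; the comparison is literal-vs-literal and never true

Fix: Reference the column as category without single quotes

Corrected query:
SELECT id, name, category FROM products WHERE category = 'Garden'

Result:
id | name   | category
---+--------+---------
3  | Rake   | Garden  
4  | Shovel | Garden  
6  | Hose   | Garden  
7  | Hose   | Garden  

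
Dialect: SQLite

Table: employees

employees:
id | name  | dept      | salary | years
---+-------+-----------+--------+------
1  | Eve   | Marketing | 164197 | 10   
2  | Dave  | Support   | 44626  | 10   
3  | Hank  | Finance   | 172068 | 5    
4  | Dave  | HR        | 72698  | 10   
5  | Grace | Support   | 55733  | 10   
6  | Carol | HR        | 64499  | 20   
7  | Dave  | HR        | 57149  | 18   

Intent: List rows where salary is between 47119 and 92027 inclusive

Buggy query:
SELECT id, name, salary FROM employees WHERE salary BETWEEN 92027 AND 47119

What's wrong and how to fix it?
Bug: BETWEEN expects the lower bound first; with 92027 AND 47119 the range is empty

Fix: Swap the bounds so the smaller value comes first

Corrected query:
SELECT id, name, salary FROM employees WHERE salary BETWEEN 47119 AND 92027

Result:
id | name  | salary
---+-------+-------
4  | Dave  | 72698 
5  | Grace | 55733 
6  | Carol | 64499 
7  | Dave  | 57149 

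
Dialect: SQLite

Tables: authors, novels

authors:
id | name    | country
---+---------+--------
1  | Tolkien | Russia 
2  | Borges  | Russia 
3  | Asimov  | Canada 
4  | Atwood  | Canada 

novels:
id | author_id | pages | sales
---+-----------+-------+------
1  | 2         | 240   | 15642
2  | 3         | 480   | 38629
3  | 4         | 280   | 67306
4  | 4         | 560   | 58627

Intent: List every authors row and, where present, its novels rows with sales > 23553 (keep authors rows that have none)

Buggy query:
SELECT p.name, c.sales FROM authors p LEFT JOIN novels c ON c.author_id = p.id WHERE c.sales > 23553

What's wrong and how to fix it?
Bug: Filtering c.sales in WHERE discards the NULL rows produced by LEFT JOIN, turning it into an inner join

Fix: Move the right-table condition into the ON clause so unmatched parents are kept

Corrected query:
SELECT p.name, c.sales FROM authors p LEFT JOIN novels c ON c.author_id = p.id AND c.sales > 23553

Result:
name    | sales
--------+------
Tolkien | NULL 
Borges  | NULL 
Asimov  | 38629
Atwood  | 58627
Atwood  | 67306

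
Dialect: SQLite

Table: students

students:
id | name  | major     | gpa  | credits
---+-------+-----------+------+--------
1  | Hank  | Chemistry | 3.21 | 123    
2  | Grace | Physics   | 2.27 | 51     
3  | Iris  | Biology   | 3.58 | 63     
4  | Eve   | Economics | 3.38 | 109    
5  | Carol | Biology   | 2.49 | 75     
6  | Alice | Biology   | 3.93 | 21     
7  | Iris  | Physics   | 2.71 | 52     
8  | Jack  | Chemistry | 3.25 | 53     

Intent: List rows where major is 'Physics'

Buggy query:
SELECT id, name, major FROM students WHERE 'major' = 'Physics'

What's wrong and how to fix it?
Bug: Single quotes denote string literals in SQL; the column name is being compared as a constant string

Fix: Remove the quotes around the column name (or use double quotes for an identifier)

Corrected query:
SELECT id, name, major FROM students WHERE major = 'Physics'

Result:
id | name  | major  
---+-------+--------
2  | Grace | Physics
7  | Iris  | Physics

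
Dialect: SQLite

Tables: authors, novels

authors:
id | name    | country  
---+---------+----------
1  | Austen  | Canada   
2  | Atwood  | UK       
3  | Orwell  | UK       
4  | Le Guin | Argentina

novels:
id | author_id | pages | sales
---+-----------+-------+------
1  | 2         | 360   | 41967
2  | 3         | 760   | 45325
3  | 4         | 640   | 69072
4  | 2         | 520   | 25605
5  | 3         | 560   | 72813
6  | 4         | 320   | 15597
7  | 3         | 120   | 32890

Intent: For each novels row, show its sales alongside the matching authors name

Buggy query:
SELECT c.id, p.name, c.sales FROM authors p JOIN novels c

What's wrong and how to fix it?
Bug: JOIN with no ON clause produces a cartesian product; every novels row pairs with every authors row

Fix: Specify the join condition linking the foreign key to the parent id

Corrected query:
SELECT c.id, p.name, c.sales FROM authors p JOIN novels c ON c.author_id = p.id

Result:
id | name    | sales
---+---------+------
1  | Atwood  | 41967
2  | Orwell  | 45325
3  | Le Guin | 69072
4  | Atwood  | 25605
5  | Orwell  | 72813
6  | Le Guin | 15597
7  | Orwell  | 32890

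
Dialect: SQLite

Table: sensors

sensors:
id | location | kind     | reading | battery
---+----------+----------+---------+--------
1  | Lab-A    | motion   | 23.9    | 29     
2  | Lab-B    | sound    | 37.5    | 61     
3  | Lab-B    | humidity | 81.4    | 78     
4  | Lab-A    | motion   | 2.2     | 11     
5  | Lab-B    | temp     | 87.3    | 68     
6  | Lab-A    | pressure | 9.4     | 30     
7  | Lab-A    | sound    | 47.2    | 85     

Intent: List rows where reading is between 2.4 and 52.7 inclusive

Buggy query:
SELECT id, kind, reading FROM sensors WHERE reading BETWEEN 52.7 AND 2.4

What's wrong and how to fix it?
Bug: The bounds are reversed; BETWEEN a AND b requires a <= b to match anything

Fix: Write BETWEEN 2.4 AND 52.7

Corrected query:
SELECT id, kind, reading FROM sensors WHERE reading BETWEEN 2.4 AND 52.7

Result:
id | kind     | reading
---+----------+--------
1  | motion   | 23.9   
2  | sound    | 37.5   
6  | pressure | 9.4    
7  | sound    | 47.2   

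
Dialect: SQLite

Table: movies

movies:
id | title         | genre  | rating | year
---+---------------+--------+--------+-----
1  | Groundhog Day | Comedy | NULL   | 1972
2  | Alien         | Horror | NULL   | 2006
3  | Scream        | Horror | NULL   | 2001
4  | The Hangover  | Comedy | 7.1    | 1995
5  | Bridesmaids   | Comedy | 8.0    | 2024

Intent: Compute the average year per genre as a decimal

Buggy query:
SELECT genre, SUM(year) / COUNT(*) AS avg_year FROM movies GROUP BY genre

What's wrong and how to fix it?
Bug: SUM(year) and COUNT(*) are both integers; the division truncates the fractional part

Fix: Cast one side to REAL so the division keeps the fractional part

Corrected query:
SELECT genre, SUM(year) * 1.0 / COUNT(*) AS avg_year FROM movies GROUP BY genre

Result:
genre  | avg_year
-------+---------
Comedy | 1997    
Horror | 2003.5  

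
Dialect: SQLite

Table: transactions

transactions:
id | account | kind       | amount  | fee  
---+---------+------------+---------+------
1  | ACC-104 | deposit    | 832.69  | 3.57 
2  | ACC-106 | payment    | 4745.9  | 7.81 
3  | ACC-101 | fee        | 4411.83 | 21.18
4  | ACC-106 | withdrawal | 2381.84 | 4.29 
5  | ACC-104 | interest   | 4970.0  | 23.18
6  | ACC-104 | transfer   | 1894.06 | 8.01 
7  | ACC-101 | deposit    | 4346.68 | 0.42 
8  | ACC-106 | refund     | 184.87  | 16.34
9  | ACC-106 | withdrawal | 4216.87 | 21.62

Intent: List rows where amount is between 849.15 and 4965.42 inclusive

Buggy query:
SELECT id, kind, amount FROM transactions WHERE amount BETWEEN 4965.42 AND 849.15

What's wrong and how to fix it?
Bug: BETWEEN expects the lower bound first; with 4965.42 AND 849.15 the range is empty

Fix: Swap the bounds so the smaller value comes first

Corrected query:
SELECT id, kind, amount FROM transactions WHERE amount BETWEEN 849.15 AND 4965.42

Result:
id | kind       | amount 
---+------------+--------
2  | payment    | 4745.9 
3  | fee        | 4411.83
4  | withdrawal | 2381.84
6  | transfer   | 1894.06
7  | deposit    | 4346.68
9  | withdrawal | 4216.87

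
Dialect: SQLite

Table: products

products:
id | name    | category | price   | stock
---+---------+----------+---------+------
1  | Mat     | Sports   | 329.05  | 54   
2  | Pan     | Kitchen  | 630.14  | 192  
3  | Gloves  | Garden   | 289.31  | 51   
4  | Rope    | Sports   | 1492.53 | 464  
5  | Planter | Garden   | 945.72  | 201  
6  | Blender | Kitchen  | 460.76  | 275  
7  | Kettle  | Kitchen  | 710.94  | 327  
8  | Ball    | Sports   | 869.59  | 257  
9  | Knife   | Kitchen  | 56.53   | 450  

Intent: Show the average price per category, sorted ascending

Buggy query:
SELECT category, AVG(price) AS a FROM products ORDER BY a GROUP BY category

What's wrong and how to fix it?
Bug: ORDER BY appears before GROUP BY; SQL clause order requires GROUP BY first

Fix: Move ORDER BY to the end, after GROUP BY

Corrected query:
SELECT category, AVG(price) AS a FROM products GROUP BY category ORDER BY a

Result:
category | a         
---------+-----------
Kitchen  | 464.5925  
Garden   | 617.515   
Sports   | 897.056667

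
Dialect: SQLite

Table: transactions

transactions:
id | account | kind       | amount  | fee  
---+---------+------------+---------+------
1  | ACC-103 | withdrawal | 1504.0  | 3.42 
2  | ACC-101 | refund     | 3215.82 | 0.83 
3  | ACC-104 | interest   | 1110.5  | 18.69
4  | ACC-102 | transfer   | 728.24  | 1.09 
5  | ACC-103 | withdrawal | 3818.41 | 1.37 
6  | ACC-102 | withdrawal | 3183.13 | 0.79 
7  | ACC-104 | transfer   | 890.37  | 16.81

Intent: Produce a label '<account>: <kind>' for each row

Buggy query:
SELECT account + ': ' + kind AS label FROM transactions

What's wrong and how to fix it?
Bug: SQLite uses || for string concatenation; + coerces text to numbers (yielding 0)

Fix: Replace + with || to concatenate text

Corrected query:
SELECT account || ': ' || kind AS label FROM transactions

Result:
label              
-------------------
ACC-103: withdrawal
ACC-101: refund    
ACC-104: interest  
ACC-102: transfer  
ACC-103: withdrawal
ACC-102: withdrawal
ACC-104: transfer  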